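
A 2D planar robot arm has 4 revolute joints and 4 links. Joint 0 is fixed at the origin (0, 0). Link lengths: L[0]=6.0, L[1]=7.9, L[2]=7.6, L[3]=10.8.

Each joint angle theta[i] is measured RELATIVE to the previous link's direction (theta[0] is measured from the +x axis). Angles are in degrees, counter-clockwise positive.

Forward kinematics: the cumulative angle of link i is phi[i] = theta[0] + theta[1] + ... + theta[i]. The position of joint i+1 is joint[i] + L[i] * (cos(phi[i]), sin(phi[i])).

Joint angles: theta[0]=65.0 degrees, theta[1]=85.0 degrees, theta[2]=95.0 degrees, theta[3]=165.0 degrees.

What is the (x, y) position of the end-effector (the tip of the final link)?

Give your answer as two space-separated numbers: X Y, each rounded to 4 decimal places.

Answer: -0.5757 10.7732

Derivation:
joint[0] = (0.0000, 0.0000)  (base)
link 0: phi[0] = 65 = 65 deg
  cos(65 deg) = 0.4226, sin(65 deg) = 0.9063
  joint[1] = (0.0000, 0.0000) + 6 * (0.4226, 0.9063) = (0.0000 + 2.5357, 0.0000 + 5.4378) = (2.5357, 5.4378)
link 1: phi[1] = 65 + 85 = 150 deg
  cos(150 deg) = -0.8660, sin(150 deg) = 0.5000
  joint[2] = (2.5357, 5.4378) + 7.9 * (-0.8660, 0.5000) = (2.5357 + -6.8416, 5.4378 + 3.9500) = (-4.3059, 9.3878)
link 2: phi[2] = 65 + 85 + 95 = 245 deg
  cos(245 deg) = -0.4226, sin(245 deg) = -0.9063
  joint[3] = (-4.3059, 9.3878) + 7.6 * (-0.4226, -0.9063) = (-4.3059 + -3.2119, 9.3878 + -6.8879) = (-7.5178, 2.4999)
link 3: phi[3] = 65 + 85 + 95 + 165 = 410 deg
  cos(410 deg) = 0.6428, sin(410 deg) = 0.7660
  joint[4] = (-7.5178, 2.4999) + 10.8 * (0.6428, 0.7660) = (-7.5178 + 6.9421, 2.4999 + 8.2733) = (-0.5757, 10.7732)
End effector: (-0.5757, 10.7732)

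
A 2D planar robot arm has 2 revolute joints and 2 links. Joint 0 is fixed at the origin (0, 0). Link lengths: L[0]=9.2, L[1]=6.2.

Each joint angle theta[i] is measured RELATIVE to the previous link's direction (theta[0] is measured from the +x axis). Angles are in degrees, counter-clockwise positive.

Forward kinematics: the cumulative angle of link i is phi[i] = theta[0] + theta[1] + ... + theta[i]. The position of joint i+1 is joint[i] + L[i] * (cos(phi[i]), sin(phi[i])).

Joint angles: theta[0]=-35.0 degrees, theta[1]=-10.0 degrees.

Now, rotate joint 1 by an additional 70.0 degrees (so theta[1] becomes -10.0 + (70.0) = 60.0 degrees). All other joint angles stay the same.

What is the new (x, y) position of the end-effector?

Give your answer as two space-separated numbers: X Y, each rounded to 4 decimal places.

Answer: 13.1553 -2.6567

Derivation:
joint[0] = (0.0000, 0.0000)  (base)
link 0: phi[0] = -35 = -35 deg
  cos(-35 deg) = 0.8192, sin(-35 deg) = -0.5736
  joint[1] = (0.0000, 0.0000) + 9.2 * (0.8192, -0.5736) = (0.0000 + 7.5362, 0.0000 + -5.2769) = (7.5362, -5.2769)
link 1: phi[1] = -35 + 60 = 25 deg
  cos(25 deg) = 0.9063, sin(25 deg) = 0.4226
  joint[2] = (7.5362, -5.2769) + 6.2 * (0.9063, 0.4226) = (7.5362 + 5.6191, -5.2769 + 2.6202) = (13.1553, -2.6567)
End effector: (13.1553, -2.6567)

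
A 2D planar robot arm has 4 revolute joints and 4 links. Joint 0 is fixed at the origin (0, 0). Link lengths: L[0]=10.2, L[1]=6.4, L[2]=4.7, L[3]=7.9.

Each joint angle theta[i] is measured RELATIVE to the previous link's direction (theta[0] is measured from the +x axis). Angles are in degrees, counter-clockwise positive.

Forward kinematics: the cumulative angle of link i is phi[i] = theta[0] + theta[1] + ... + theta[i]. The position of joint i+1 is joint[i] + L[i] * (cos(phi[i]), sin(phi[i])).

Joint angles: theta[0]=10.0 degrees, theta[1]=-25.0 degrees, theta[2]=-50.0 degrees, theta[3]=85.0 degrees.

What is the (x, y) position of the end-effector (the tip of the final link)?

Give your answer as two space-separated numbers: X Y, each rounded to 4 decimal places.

joint[0] = (0.0000, 0.0000)  (base)
link 0: phi[0] = 10 = 10 deg
  cos(10 deg) = 0.9848, sin(10 deg) = 0.1736
  joint[1] = (0.0000, 0.0000) + 10.2 * (0.9848, 0.1736) = (0.0000 + 10.0450, 0.0000 + 1.7712) = (10.0450, 1.7712)
link 1: phi[1] = 10 + -25 = -15 deg
  cos(-15 deg) = 0.9659, sin(-15 deg) = -0.2588
  joint[2] = (10.0450, 1.7712) + 6.4 * (0.9659, -0.2588) = (10.0450 + 6.1819, 1.7712 + -1.6564) = (16.2270, 0.1148)
link 2: phi[2] = 10 + -25 + -50 = -65 deg
  cos(-65 deg) = 0.4226, sin(-65 deg) = -0.9063
  joint[3] = (16.2270, 0.1148) + 4.7 * (0.4226, -0.9063) = (16.2270 + 1.9863, 0.1148 + -4.2596) = (18.2133, -4.1449)
link 3: phi[3] = 10 + -25 + -50 + 85 = 20 deg
  cos(20 deg) = 0.9397, sin(20 deg) = 0.3420
  joint[4] = (18.2133, -4.1449) + 7.9 * (0.9397, 0.3420) = (18.2133 + 7.4236, -4.1449 + 2.7020) = (25.6368, -1.4429)
End effector: (25.6368, -1.4429)

Answer: 25.6368 -1.4429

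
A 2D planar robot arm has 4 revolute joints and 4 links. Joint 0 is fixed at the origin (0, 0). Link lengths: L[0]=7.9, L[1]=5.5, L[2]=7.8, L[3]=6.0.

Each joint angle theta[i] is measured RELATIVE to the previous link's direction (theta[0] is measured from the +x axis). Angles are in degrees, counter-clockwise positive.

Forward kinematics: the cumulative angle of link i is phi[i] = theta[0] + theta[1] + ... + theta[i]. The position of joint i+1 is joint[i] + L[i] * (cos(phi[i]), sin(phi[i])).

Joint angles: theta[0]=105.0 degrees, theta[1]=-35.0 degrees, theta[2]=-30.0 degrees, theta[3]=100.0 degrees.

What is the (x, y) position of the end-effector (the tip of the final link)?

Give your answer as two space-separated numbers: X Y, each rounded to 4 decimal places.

joint[0] = (0.0000, 0.0000)  (base)
link 0: phi[0] = 105 = 105 deg
  cos(105 deg) = -0.2588, sin(105 deg) = 0.9659
  joint[1] = (0.0000, 0.0000) + 7.9 * (-0.2588, 0.9659) = (0.0000 + -2.0447, 0.0000 + 7.6308) = (-2.0447, 7.6308)
link 1: phi[1] = 105 + -35 = 70 deg
  cos(70 deg) = 0.3420, sin(70 deg) = 0.9397
  joint[2] = (-2.0447, 7.6308) + 5.5 * (0.3420, 0.9397) = (-2.0447 + 1.8811, 7.6308 + 5.1683) = (-0.1636, 12.7991)
link 2: phi[2] = 105 + -35 + -30 = 40 deg
  cos(40 deg) = 0.7660, sin(40 deg) = 0.6428
  joint[3] = (-0.1636, 12.7991) + 7.8 * (0.7660, 0.6428) = (-0.1636 + 5.9751, 12.7991 + 5.0137) = (5.8116, 17.8129)
link 3: phi[3] = 105 + -35 + -30 + 100 = 140 deg
  cos(140 deg) = -0.7660, sin(140 deg) = 0.6428
  joint[4] = (5.8116, 17.8129) + 6 * (-0.7660, 0.6428) = (5.8116 + -4.5963, 17.8129 + 3.8567) = (1.2153, 21.6696)
End effector: (1.2153, 21.6696)

Answer: 1.2153 21.6696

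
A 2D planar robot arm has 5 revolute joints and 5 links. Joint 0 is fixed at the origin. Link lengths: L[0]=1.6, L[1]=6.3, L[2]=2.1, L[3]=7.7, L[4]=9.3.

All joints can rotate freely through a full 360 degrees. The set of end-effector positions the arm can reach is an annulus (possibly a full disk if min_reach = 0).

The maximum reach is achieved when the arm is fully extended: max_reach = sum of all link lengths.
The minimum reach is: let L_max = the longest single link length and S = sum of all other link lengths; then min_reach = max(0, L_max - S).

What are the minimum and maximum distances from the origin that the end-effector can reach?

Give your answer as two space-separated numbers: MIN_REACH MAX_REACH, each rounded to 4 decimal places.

Answer: 0.0000 27.0000

Derivation:
Link lengths: [1.6, 6.3, 2.1, 7.7, 9.3]
max_reach = 1.6 + 6.3 + 2.1 + 7.7 + 9.3 = 27
L_max = max([1.6, 6.3, 2.1, 7.7, 9.3]) = 9.3
S (sum of others) = 27 - 9.3 = 17.7
min_reach = max(0, 9.3 - 17.7) = max(0, -8.4) = 0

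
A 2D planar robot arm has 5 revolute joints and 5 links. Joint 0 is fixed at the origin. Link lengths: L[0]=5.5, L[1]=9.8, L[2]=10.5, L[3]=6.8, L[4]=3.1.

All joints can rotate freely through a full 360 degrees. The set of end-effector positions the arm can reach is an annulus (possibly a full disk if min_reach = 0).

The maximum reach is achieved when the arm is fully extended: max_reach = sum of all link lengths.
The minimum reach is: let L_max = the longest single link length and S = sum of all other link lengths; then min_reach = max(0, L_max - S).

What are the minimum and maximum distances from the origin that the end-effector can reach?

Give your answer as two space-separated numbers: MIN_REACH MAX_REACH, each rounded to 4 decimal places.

Answer: 0.0000 35.7000

Derivation:
Link lengths: [5.5, 9.8, 10.5, 6.8, 3.1]
max_reach = 5.5 + 9.8 + 10.5 + 6.8 + 3.1 = 35.7
L_max = max([5.5, 9.8, 10.5, 6.8, 3.1]) = 10.5
S (sum of others) = 35.7 - 10.5 = 25.2
min_reach = max(0, 10.5 - 25.2) = max(0, -14.7) = 0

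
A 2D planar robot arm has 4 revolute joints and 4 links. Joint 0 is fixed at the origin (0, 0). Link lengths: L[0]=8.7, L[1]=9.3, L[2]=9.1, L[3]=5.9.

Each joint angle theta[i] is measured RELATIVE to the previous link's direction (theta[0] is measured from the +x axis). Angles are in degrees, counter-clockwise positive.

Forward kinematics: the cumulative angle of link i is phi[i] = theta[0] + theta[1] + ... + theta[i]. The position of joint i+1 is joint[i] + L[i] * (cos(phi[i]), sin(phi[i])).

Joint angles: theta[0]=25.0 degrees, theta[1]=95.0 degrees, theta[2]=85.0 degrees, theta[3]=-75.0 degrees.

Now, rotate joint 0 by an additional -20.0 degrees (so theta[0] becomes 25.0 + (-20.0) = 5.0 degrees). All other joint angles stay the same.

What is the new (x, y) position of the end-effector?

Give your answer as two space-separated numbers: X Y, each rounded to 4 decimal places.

Answer: -4.0313 14.6680

Derivation:
joint[0] = (0.0000, 0.0000)  (base)
link 0: phi[0] = 5 = 5 deg
  cos(5 deg) = 0.9962, sin(5 deg) = 0.0872
  joint[1] = (0.0000, 0.0000) + 8.7 * (0.9962, 0.0872) = (0.0000 + 8.6669, 0.0000 + 0.7583) = (8.6669, 0.7583)
link 1: phi[1] = 5 + 95 = 100 deg
  cos(100 deg) = -0.1736, sin(100 deg) = 0.9848
  joint[2] = (8.6669, 0.7583) + 9.3 * (-0.1736, 0.9848) = (8.6669 + -1.6149, 0.7583 + 9.1587) = (7.0520, 9.9170)
link 2: phi[2] = 5 + 95 + 85 = 185 deg
  cos(185 deg) = -0.9962, sin(185 deg) = -0.0872
  joint[3] = (7.0520, 9.9170) + 9.1 * (-0.9962, -0.0872) = (7.0520 + -9.0654, 9.9170 + -0.7931) = (-2.0134, 9.1238)
link 3: phi[3] = 5 + 95 + 85 + -75 = 110 deg
  cos(110 deg) = -0.3420, sin(110 deg) = 0.9397
  joint[4] = (-2.0134, 9.1238) + 5.9 * (-0.3420, 0.9397) = (-2.0134 + -2.0179, 9.1238 + 5.5442) = (-4.0313, 14.6680)
End effector: (-4.0313, 14.6680)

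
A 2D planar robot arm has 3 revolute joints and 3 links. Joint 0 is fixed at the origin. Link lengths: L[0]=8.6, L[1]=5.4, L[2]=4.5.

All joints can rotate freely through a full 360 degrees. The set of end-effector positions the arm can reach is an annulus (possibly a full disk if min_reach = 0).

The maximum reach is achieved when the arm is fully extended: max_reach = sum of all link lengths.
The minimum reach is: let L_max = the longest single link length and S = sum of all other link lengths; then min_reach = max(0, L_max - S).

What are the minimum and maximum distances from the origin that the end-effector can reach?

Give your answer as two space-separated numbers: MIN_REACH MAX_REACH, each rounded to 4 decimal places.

Answer: 0.0000 18.5000

Derivation:
Link lengths: [8.6, 5.4, 4.5]
max_reach = 8.6 + 5.4 + 4.5 = 18.5
L_max = max([8.6, 5.4, 4.5]) = 8.6
S (sum of others) = 18.5 - 8.6 = 9.9
min_reach = max(0, 8.6 - 9.9) = max(0, -1.3) = 0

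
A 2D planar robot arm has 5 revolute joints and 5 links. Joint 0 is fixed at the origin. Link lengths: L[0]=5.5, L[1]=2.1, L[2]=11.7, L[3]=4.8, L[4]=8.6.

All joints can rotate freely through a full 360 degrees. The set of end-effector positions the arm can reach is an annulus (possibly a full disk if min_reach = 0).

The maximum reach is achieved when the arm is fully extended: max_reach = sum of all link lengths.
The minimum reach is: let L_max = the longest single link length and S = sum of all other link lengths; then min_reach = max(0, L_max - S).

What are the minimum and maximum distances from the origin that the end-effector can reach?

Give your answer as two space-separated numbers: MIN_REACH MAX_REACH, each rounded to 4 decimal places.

Answer: 0.0000 32.7000

Derivation:
Link lengths: [5.5, 2.1, 11.7, 4.8, 8.6]
max_reach = 5.5 + 2.1 + 11.7 + 4.8 + 8.6 = 32.7
L_max = max([5.5, 2.1, 11.7, 4.8, 8.6]) = 11.7
S (sum of others) = 32.7 - 11.7 = 21
min_reach = max(0, 11.7 - 21) = max(0, -9.3) = 0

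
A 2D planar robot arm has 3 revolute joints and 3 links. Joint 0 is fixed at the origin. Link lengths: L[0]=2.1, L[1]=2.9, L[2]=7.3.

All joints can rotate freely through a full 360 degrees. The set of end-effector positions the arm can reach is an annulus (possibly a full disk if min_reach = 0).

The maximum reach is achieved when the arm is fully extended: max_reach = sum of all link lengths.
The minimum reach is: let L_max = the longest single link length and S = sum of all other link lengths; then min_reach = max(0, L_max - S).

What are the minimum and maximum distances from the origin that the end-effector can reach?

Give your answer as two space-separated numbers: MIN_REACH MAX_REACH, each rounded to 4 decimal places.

Link lengths: [2.1, 2.9, 7.3]
max_reach = 2.1 + 2.9 + 7.3 = 12.3
L_max = max([2.1, 2.9, 7.3]) = 7.3
S (sum of others) = 12.3 - 7.3 = 5
min_reach = max(0, 7.3 - 5) = max(0, 2.3) = 2.3

Answer: 2.3000 12.3000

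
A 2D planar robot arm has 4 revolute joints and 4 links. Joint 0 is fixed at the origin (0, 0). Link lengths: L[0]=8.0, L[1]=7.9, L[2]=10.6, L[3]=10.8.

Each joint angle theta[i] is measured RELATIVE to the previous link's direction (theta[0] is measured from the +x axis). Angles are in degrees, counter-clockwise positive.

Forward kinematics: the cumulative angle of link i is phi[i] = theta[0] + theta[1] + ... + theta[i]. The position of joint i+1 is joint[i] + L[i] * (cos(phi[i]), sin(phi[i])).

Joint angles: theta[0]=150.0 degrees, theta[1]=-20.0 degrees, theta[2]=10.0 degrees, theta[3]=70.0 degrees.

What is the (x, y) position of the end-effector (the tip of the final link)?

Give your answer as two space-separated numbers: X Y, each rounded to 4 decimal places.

joint[0] = (0.0000, 0.0000)  (base)
link 0: phi[0] = 150 = 150 deg
  cos(150 deg) = -0.8660, sin(150 deg) = 0.5000
  joint[1] = (0.0000, 0.0000) + 8 * (-0.8660, 0.5000) = (0.0000 + -6.9282, 0.0000 + 4.0000) = (-6.9282, 4.0000)
link 1: phi[1] = 150 + -20 = 130 deg
  cos(130 deg) = -0.6428, sin(130 deg) = 0.7660
  joint[2] = (-6.9282, 4.0000) + 7.9 * (-0.6428, 0.7660) = (-6.9282 + -5.0780, 4.0000 + 6.0518) = (-12.0062, 10.0518)
link 2: phi[2] = 150 + -20 + 10 = 140 deg
  cos(140 deg) = -0.7660, sin(140 deg) = 0.6428
  joint[3] = (-12.0062, 10.0518) + 10.6 * (-0.7660, 0.6428) = (-12.0062 + -8.1201, 10.0518 + 6.8135) = (-20.1263, 16.8653)
link 3: phi[3] = 150 + -20 + 10 + 70 = 210 deg
  cos(210 deg) = -0.8660, sin(210 deg) = -0.5000
  joint[4] = (-20.1263, 16.8653) + 10.8 * (-0.8660, -0.5000) = (-20.1263 + -9.3531, 16.8653 + -5.4000) = (-29.4794, 11.4653)
End effector: (-29.4794, 11.4653)

Answer: -29.4794 11.4653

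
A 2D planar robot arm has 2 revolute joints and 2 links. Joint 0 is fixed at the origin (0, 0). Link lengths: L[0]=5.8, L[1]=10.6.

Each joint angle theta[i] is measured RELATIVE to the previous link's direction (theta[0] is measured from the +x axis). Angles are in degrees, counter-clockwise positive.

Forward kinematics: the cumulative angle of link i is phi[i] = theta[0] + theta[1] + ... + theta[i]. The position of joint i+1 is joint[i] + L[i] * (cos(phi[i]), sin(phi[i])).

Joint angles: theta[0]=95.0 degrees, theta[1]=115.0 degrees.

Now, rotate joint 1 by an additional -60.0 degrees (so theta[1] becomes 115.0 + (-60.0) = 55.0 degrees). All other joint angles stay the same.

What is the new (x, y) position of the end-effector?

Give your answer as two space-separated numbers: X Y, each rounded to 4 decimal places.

Answer: -9.6854 11.0779

Derivation:
joint[0] = (0.0000, 0.0000)  (base)
link 0: phi[0] = 95 = 95 deg
  cos(95 deg) = -0.0872, sin(95 deg) = 0.9962
  joint[1] = (0.0000, 0.0000) + 5.8 * (-0.0872, 0.9962) = (0.0000 + -0.5055, 0.0000 + 5.7779) = (-0.5055, 5.7779)
link 1: phi[1] = 95 + 55 = 150 deg
  cos(150 deg) = -0.8660, sin(150 deg) = 0.5000
  joint[2] = (-0.5055, 5.7779) + 10.6 * (-0.8660, 0.5000) = (-0.5055 + -9.1799, 5.7779 + 5.3000) = (-9.6854, 11.0779)
End effector: (-9.6854, 11.0779)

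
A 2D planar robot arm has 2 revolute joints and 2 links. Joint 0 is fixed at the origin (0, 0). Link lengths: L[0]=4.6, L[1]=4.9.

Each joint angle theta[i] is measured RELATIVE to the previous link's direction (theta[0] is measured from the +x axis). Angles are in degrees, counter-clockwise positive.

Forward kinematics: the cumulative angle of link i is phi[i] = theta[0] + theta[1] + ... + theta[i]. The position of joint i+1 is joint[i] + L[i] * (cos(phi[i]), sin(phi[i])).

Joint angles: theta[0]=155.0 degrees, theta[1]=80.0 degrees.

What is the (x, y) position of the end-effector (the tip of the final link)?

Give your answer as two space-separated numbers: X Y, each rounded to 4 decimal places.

joint[0] = (0.0000, 0.0000)  (base)
link 0: phi[0] = 155 = 155 deg
  cos(155 deg) = -0.9063, sin(155 deg) = 0.4226
  joint[1] = (0.0000, 0.0000) + 4.6 * (-0.9063, 0.4226) = (0.0000 + -4.1690, 0.0000 + 1.9440) = (-4.1690, 1.9440)
link 1: phi[1] = 155 + 80 = 235 deg
  cos(235 deg) = -0.5736, sin(235 deg) = -0.8192
  joint[2] = (-4.1690, 1.9440) + 4.9 * (-0.5736, -0.8192) = (-4.1690 + -2.8105, 1.9440 + -4.0138) = (-6.9795, -2.0698)
End effector: (-6.9795, -2.0698)

Answer: -6.9795 -2.0698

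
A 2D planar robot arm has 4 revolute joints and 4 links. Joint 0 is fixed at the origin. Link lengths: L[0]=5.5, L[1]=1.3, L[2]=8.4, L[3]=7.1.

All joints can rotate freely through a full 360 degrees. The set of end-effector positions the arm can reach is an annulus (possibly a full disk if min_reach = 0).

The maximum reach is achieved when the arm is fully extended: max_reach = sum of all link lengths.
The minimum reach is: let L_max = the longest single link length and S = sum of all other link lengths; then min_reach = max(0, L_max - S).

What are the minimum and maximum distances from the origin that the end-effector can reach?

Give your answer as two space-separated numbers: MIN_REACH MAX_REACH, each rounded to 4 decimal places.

Link lengths: [5.5, 1.3, 8.4, 7.1]
max_reach = 5.5 + 1.3 + 8.4 + 7.1 = 22.3
L_max = max([5.5, 1.3, 8.4, 7.1]) = 8.4
S (sum of others) = 22.3 - 8.4 = 13.9
min_reach = max(0, 8.4 - 13.9) = max(0, -5.5) = 0

Answer: 0.0000 22.3000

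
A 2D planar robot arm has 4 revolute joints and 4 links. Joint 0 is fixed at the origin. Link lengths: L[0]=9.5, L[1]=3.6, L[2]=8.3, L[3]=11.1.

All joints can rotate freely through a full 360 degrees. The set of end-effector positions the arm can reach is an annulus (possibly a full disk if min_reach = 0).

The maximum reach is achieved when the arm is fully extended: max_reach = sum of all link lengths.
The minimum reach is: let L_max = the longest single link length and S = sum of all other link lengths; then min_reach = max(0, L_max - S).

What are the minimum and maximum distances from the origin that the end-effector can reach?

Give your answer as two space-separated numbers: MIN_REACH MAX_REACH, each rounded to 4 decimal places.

Answer: 0.0000 32.5000

Derivation:
Link lengths: [9.5, 3.6, 8.3, 11.1]
max_reach = 9.5 + 3.6 + 8.3 + 11.1 = 32.5
L_max = max([9.5, 3.6, 8.3, 11.1]) = 11.1
S (sum of others) = 32.5 - 11.1 = 21.4
min_reach = max(0, 11.1 - 21.4) = max(0, -10.3) = 0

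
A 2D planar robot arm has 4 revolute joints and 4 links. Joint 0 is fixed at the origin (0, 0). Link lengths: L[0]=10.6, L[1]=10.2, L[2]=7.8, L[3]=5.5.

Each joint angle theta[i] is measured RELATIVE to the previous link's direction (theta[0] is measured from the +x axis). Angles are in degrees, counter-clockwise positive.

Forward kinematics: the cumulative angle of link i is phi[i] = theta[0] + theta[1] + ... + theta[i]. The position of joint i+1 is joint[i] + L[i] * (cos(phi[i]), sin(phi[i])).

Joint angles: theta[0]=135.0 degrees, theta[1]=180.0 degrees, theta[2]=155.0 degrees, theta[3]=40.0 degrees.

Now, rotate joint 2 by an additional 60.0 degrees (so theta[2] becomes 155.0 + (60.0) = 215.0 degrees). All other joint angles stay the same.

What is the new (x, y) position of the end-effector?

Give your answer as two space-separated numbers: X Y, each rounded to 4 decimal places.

joint[0] = (0.0000, 0.0000)  (base)
link 0: phi[0] = 135 = 135 deg
  cos(135 deg) = -0.7071, sin(135 deg) = 0.7071
  joint[1] = (0.0000, 0.0000) + 10.6 * (-0.7071, 0.7071) = (0.0000 + -7.4953, 0.0000 + 7.4953) = (-7.4953, 7.4953)
link 1: phi[1] = 135 + 180 = 315 deg
  cos(315 deg) = 0.7071, sin(315 deg) = -0.7071
  joint[2] = (-7.4953, 7.4953) + 10.2 * (0.7071, -0.7071) = (-7.4953 + 7.2125, 7.4953 + -7.2125) = (-0.2828, 0.2828)
link 2: phi[2] = 135 + 180 + 215 = 530 deg
  cos(530 deg) = -0.9848, sin(530 deg) = 0.1736
  joint[3] = (-0.2828, 0.2828) + 7.8 * (-0.9848, 0.1736) = (-0.2828 + -7.6815, 0.2828 + 1.3545) = (-7.9643, 1.6373)
link 3: phi[3] = 135 + 180 + 215 + 40 = 570 deg
  cos(570 deg) = -0.8660, sin(570 deg) = -0.5000
  joint[4] = (-7.9643, 1.6373) + 5.5 * (-0.8660, -0.5000) = (-7.9643 + -4.7631, 1.6373 + -2.7500) = (-12.7275, -1.1127)
End effector: (-12.7275, -1.1127)

Answer: -12.7275 -1.1127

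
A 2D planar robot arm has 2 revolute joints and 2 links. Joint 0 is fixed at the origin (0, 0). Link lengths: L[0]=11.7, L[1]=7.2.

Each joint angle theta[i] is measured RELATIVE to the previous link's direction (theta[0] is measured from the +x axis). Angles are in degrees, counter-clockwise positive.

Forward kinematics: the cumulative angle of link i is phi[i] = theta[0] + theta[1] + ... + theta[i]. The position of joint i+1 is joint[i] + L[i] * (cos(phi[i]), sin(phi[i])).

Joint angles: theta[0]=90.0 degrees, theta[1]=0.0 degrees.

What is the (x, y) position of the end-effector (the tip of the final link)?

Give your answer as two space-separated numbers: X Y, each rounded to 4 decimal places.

joint[0] = (0.0000, 0.0000)  (base)
link 0: phi[0] = 90 = 90 deg
  cos(90 deg) = 0.0000, sin(90 deg) = 1.0000
  joint[1] = (0.0000, 0.0000) + 11.7 * (0.0000, 1.0000) = (0.0000 + 0.0000, 0.0000 + 11.7000) = (0.0000, 11.7000)
link 1: phi[1] = 90 + 0 = 90 deg
  cos(90 deg) = 0.0000, sin(90 deg) = 1.0000
  joint[2] = (0.0000, 11.7000) + 7.2 * (0.0000, 1.0000) = (0.0000 + 0.0000, 11.7000 + 7.2000) = (0.0000, 18.9000)
End effector: (0.0000, 18.9000)

Answer: 0.0000 18.9000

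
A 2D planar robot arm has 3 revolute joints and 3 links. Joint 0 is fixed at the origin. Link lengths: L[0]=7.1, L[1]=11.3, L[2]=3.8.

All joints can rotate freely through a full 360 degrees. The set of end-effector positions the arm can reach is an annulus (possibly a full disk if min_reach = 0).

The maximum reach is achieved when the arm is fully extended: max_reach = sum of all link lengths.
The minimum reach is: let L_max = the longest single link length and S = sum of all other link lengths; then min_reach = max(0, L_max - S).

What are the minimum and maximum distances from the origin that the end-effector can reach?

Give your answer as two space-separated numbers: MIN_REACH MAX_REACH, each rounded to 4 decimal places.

Answer: 0.4000 22.2000

Derivation:
Link lengths: [7.1, 11.3, 3.8]
max_reach = 7.1 + 11.3 + 3.8 = 22.2
L_max = max([7.1, 11.3, 3.8]) = 11.3
S (sum of others) = 22.2 - 11.3 = 10.9
min_reach = max(0, 11.3 - 10.9) = max(0, 0.4) = 0.4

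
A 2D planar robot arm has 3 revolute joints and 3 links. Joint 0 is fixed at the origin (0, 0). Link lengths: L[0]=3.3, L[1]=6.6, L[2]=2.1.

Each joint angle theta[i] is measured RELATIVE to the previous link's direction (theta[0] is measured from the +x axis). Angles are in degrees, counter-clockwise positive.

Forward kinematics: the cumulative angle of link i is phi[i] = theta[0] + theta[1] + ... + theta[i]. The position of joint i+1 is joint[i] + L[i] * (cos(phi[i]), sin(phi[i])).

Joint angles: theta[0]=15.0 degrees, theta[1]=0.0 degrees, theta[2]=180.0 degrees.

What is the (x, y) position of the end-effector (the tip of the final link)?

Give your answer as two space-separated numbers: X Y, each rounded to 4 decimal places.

Answer: 7.5342 2.0188

Derivation:
joint[0] = (0.0000, 0.0000)  (base)
link 0: phi[0] = 15 = 15 deg
  cos(15 deg) = 0.9659, sin(15 deg) = 0.2588
  joint[1] = (0.0000, 0.0000) + 3.3 * (0.9659, 0.2588) = (0.0000 + 3.1876, 0.0000 + 0.8541) = (3.1876, 0.8541)
link 1: phi[1] = 15 + 0 = 15 deg
  cos(15 deg) = 0.9659, sin(15 deg) = 0.2588
  joint[2] = (3.1876, 0.8541) + 6.6 * (0.9659, 0.2588) = (3.1876 + 6.3751, 0.8541 + 1.7082) = (9.5627, 2.5623)
link 2: phi[2] = 15 + 0 + 180 = 195 deg
  cos(195 deg) = -0.9659, sin(195 deg) = -0.2588
  joint[3] = (9.5627, 2.5623) + 2.1 * (-0.9659, -0.2588) = (9.5627 + -2.0284, 2.5623 + -0.5435) = (7.5342, 2.0188)
End effector: (7.5342, 2.0188)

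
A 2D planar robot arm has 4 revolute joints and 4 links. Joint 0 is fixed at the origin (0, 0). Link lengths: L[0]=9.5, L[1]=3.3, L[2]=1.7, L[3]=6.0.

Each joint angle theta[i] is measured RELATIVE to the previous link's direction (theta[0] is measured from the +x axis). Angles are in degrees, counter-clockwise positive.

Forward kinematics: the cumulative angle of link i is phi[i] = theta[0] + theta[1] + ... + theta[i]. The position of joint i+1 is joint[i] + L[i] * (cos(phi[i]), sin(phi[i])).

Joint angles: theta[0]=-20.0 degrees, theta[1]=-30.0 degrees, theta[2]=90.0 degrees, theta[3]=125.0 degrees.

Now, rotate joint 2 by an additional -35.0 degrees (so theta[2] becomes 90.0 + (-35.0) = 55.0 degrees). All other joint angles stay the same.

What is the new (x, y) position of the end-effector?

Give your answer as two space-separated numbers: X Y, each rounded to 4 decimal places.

joint[0] = (0.0000, 0.0000)  (base)
link 0: phi[0] = -20 = -20 deg
  cos(-20 deg) = 0.9397, sin(-20 deg) = -0.3420
  joint[1] = (0.0000, 0.0000) + 9.5 * (0.9397, -0.3420) = (0.0000 + 8.9271, 0.0000 + -3.2492) = (8.9271, -3.2492)
link 1: phi[1] = -20 + -30 = -50 deg
  cos(-50 deg) = 0.6428, sin(-50 deg) = -0.7660
  joint[2] = (8.9271, -3.2492) + 3.3 * (0.6428, -0.7660) = (8.9271 + 2.1212, -3.2492 + -2.5279) = (11.0483, -5.7771)
link 2: phi[2] = -20 + -30 + 55 = 5 deg
  cos(5 deg) = 0.9962, sin(5 deg) = 0.0872
  joint[3] = (11.0483, -5.7771) + 1.7 * (0.9962, 0.0872) = (11.0483 + 1.6935, -5.7771 + 0.1482) = (12.7418, -5.6290)
link 3: phi[3] = -20 + -30 + 55 + 125 = 130 deg
  cos(130 deg) = -0.6428, sin(130 deg) = 0.7660
  joint[4] = (12.7418, -5.6290) + 6 * (-0.6428, 0.7660) = (12.7418 + -3.8567, -5.6290 + 4.5963) = (8.8851, -1.0327)
End effector: (8.8851, -1.0327)

Answer: 8.8851 -1.0327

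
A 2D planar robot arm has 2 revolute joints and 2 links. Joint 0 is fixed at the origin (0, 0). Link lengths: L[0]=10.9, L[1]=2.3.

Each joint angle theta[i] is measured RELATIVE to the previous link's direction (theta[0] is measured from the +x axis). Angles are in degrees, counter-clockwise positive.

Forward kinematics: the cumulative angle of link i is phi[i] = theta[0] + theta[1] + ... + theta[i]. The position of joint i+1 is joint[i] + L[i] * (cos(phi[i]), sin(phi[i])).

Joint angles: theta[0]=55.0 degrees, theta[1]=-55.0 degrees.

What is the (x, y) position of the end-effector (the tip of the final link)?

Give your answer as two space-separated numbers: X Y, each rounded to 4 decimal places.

Answer: 8.5520 8.9288

Derivation:
joint[0] = (0.0000, 0.0000)  (base)
link 0: phi[0] = 55 = 55 deg
  cos(55 deg) = 0.5736, sin(55 deg) = 0.8192
  joint[1] = (0.0000, 0.0000) + 10.9 * (0.5736, 0.8192) = (0.0000 + 6.2520, 0.0000 + 8.9288) = (6.2520, 8.9288)
link 1: phi[1] = 55 + -55 = 0 deg
  cos(0 deg) = 1.0000, sin(0 deg) = 0.0000
  joint[2] = (6.2520, 8.9288) + 2.3 * (1.0000, 0.0000) = (6.2520 + 2.3000, 8.9288 + 0.0000) = (8.5520, 8.9288)
End effector: (8.5520, 8.9288)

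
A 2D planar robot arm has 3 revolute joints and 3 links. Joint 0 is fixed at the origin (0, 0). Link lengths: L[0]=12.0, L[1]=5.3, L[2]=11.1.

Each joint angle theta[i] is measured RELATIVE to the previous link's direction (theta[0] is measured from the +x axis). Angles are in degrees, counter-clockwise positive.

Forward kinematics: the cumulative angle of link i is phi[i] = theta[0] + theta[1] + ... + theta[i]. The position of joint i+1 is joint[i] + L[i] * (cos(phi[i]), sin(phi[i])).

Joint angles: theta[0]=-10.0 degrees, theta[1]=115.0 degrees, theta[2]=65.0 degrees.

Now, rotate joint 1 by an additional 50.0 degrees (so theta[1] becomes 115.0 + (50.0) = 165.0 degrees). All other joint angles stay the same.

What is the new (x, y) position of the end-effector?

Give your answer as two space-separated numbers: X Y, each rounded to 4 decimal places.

Answer: -1.4888 -6.9788

Derivation:
joint[0] = (0.0000, 0.0000)  (base)
link 0: phi[0] = -10 = -10 deg
  cos(-10 deg) = 0.9848, sin(-10 deg) = -0.1736
  joint[1] = (0.0000, 0.0000) + 12 * (0.9848, -0.1736) = (0.0000 + 11.8177, 0.0000 + -2.0838) = (11.8177, -2.0838)
link 1: phi[1] = -10 + 165 = 155 deg
  cos(155 deg) = -0.9063, sin(155 deg) = 0.4226
  joint[2] = (11.8177, -2.0838) + 5.3 * (-0.9063, 0.4226) = (11.8177 + -4.8034, -2.0838 + 2.2399) = (7.0143, 0.1561)
link 2: phi[2] = -10 + 165 + 65 = 220 deg
  cos(220 deg) = -0.7660, sin(220 deg) = -0.6428
  joint[3] = (7.0143, 0.1561) + 11.1 * (-0.7660, -0.6428) = (7.0143 + -8.5031, 0.1561 + -7.1349) = (-1.4888, -6.9788)
End effector: (-1.4888, -6.9788)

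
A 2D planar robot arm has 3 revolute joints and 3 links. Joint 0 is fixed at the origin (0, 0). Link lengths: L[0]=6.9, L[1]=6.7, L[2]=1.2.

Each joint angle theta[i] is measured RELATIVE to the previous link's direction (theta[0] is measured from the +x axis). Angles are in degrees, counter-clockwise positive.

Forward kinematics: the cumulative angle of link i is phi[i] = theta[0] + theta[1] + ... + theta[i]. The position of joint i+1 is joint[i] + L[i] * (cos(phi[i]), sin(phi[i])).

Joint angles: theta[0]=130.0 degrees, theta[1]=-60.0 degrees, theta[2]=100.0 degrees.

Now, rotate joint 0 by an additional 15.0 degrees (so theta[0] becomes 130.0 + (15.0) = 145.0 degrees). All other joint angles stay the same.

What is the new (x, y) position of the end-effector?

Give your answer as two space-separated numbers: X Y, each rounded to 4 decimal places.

joint[0] = (0.0000, 0.0000)  (base)
link 0: phi[0] = 145 = 145 deg
  cos(145 deg) = -0.8192, sin(145 deg) = 0.5736
  joint[1] = (0.0000, 0.0000) + 6.9 * (-0.8192, 0.5736) = (0.0000 + -5.6521, 0.0000 + 3.9577) = (-5.6521, 3.9577)
link 1: phi[1] = 145 + -60 = 85 deg
  cos(85 deg) = 0.0872, sin(85 deg) = 0.9962
  joint[2] = (-5.6521, 3.9577) + 6.7 * (0.0872, 0.9962) = (-5.6521 + 0.5839, 3.9577 + 6.6745) = (-5.0682, 10.6322)
link 2: phi[2] = 145 + -60 + 100 = 185 deg
  cos(185 deg) = -0.9962, sin(185 deg) = -0.0872
  joint[3] = (-5.0682, 10.6322) + 1.2 * (-0.9962, -0.0872) = (-5.0682 + -1.1954, 10.6322 + -0.1046) = (-6.2636, 10.5276)
End effector: (-6.2636, 10.5276)

Answer: -6.2636 10.5276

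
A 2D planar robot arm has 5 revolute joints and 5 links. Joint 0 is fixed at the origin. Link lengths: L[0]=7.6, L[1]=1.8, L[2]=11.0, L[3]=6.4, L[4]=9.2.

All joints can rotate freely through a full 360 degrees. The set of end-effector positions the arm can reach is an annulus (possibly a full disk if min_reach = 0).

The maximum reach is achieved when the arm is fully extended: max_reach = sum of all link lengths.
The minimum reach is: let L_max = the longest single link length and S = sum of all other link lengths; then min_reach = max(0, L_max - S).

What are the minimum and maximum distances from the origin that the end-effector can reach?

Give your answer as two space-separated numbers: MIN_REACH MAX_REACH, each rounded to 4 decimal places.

Link lengths: [7.6, 1.8, 11.0, 6.4, 9.2]
max_reach = 7.6 + 1.8 + 11 + 6.4 + 9.2 = 36
L_max = max([7.6, 1.8, 11.0, 6.4, 9.2]) = 11
S (sum of others) = 36 - 11 = 25
min_reach = max(0, 11 - 25) = max(0, -14) = 0

Answer: 0.0000 36.0000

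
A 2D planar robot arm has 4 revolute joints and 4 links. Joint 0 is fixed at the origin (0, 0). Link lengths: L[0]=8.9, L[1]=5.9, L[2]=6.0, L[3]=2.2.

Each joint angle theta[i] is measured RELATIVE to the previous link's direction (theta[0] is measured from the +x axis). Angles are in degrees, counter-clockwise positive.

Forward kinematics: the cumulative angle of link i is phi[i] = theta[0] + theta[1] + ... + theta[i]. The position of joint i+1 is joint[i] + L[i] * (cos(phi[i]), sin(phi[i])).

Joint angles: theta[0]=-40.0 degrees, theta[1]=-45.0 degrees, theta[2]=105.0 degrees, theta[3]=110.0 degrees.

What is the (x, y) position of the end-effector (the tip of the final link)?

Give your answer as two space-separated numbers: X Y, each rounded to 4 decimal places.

Answer: 11.5560 -7.8609

Derivation:
joint[0] = (0.0000, 0.0000)  (base)
link 0: phi[0] = -40 = -40 deg
  cos(-40 deg) = 0.7660, sin(-40 deg) = -0.6428
  joint[1] = (0.0000, 0.0000) + 8.9 * (0.7660, -0.6428) = (0.0000 + 6.8178, 0.0000 + -5.7208) = (6.8178, -5.7208)
link 1: phi[1] = -40 + -45 = -85 deg
  cos(-85 deg) = 0.0872, sin(-85 deg) = -0.9962
  joint[2] = (6.8178, -5.7208) + 5.9 * (0.0872, -0.9962) = (6.8178 + 0.5142, -5.7208 + -5.8775) = (7.3320, -11.5984)
link 2: phi[2] = -40 + -45 + 105 = 20 deg
  cos(20 deg) = 0.9397, sin(20 deg) = 0.3420
  joint[3] = (7.3320, -11.5984) + 6 * (0.9397, 0.3420) = (7.3320 + 5.6382, -11.5984 + 2.0521) = (12.9702, -9.5462)
link 3: phi[3] = -40 + -45 + 105 + 110 = 130 deg
  cos(130 deg) = -0.6428, sin(130 deg) = 0.7660
  joint[4] = (12.9702, -9.5462) + 2.2 * (-0.6428, 0.7660) = (12.9702 + -1.4141, -9.5462 + 1.6853) = (11.5560, -7.8609)
End effector: (11.5560, -7.8609)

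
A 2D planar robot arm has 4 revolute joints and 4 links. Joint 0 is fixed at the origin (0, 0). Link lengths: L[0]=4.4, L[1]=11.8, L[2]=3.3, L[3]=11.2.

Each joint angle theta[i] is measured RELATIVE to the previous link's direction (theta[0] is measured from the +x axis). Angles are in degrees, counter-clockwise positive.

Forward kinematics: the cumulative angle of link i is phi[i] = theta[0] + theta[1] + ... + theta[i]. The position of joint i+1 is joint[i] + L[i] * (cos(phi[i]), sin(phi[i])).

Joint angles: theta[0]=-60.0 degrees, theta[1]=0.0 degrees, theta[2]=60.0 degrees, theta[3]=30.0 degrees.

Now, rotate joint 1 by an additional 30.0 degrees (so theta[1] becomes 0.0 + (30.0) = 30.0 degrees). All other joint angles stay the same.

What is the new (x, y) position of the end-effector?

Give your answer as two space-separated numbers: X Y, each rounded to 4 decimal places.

Answer: 20.8770 1.6390

Derivation:
joint[0] = (0.0000, 0.0000)  (base)
link 0: phi[0] = -60 = -60 deg
  cos(-60 deg) = 0.5000, sin(-60 deg) = -0.8660
  joint[1] = (0.0000, 0.0000) + 4.4 * (0.5000, -0.8660) = (0.0000 + 2.2000, 0.0000 + -3.8105) = (2.2000, -3.8105)
link 1: phi[1] = -60 + 30 = -30 deg
  cos(-30 deg) = 0.8660, sin(-30 deg) = -0.5000
  joint[2] = (2.2000, -3.8105) + 11.8 * (0.8660, -0.5000) = (2.2000 + 10.2191, -3.8105 + -5.9000) = (12.4191, -9.7105)
link 2: phi[2] = -60 + 30 + 60 = 30 deg
  cos(30 deg) = 0.8660, sin(30 deg) = 0.5000
  joint[3] = (12.4191, -9.7105) + 3.3 * (0.8660, 0.5000) = (12.4191 + 2.8579, -9.7105 + 1.6500) = (15.2770, -8.0605)
link 3: phi[3] = -60 + 30 + 60 + 30 = 60 deg
  cos(60 deg) = 0.5000, sin(60 deg) = 0.8660
  joint[4] = (15.2770, -8.0605) + 11.2 * (0.5000, 0.8660) = (15.2770 + 5.6000, -8.0605 + 9.6995) = (20.8770, 1.6390)
End effector: (20.8770, 1.6390)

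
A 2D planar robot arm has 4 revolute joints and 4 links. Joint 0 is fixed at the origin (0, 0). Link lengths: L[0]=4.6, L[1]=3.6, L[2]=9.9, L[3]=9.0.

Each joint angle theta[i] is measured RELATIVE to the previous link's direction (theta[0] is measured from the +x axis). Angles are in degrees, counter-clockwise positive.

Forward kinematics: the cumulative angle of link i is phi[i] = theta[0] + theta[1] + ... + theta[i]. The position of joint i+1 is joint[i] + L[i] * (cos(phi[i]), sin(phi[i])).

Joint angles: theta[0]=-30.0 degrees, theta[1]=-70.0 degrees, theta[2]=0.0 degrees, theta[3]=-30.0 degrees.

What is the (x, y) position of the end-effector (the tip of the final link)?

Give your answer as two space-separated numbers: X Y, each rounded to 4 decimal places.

Answer: -4.1456 -22.4893

Derivation:
joint[0] = (0.0000, 0.0000)  (base)
link 0: phi[0] = -30 = -30 deg
  cos(-30 deg) = 0.8660, sin(-30 deg) = -0.5000
  joint[1] = (0.0000, 0.0000) + 4.6 * (0.8660, -0.5000) = (0.0000 + 3.9837, 0.0000 + -2.3000) = (3.9837, -2.3000)
link 1: phi[1] = -30 + -70 = -100 deg
  cos(-100 deg) = -0.1736, sin(-100 deg) = -0.9848
  joint[2] = (3.9837, -2.3000) + 3.6 * (-0.1736, -0.9848) = (3.9837 + -0.6251, -2.3000 + -3.5453) = (3.3586, -5.8453)
link 2: phi[2] = -30 + -70 + 0 = -100 deg
  cos(-100 deg) = -0.1736, sin(-100 deg) = -0.9848
  joint[3] = (3.3586, -5.8453) + 9.9 * (-0.1736, -0.9848) = (3.3586 + -1.7191, -5.8453 + -9.7496) = (1.6395, -15.5949)
link 3: phi[3] = -30 + -70 + 0 + -30 = -130 deg
  cos(-130 deg) = -0.6428, sin(-130 deg) = -0.7660
  joint[4] = (1.6395, -15.5949) + 9 * (-0.6428, -0.7660) = (1.6395 + -5.7851, -15.5949 + -6.8944) = (-4.1456, -22.4893)
End effector: (-4.1456, -22.4893)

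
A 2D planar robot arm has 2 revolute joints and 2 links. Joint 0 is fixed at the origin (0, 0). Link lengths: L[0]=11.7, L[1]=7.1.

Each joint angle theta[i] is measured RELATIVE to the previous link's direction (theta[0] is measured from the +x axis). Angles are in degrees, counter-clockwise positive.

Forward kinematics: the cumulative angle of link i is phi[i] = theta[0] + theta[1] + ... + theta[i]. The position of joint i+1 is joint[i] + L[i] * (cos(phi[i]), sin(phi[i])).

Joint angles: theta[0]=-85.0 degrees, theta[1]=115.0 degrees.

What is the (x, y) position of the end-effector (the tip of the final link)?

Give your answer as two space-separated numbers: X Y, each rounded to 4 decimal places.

Answer: 7.1685 -8.1055

Derivation:
joint[0] = (0.0000, 0.0000)  (base)
link 0: phi[0] = -85 = -85 deg
  cos(-85 deg) = 0.0872, sin(-85 deg) = -0.9962
  joint[1] = (0.0000, 0.0000) + 11.7 * (0.0872, -0.9962) = (0.0000 + 1.0197, 0.0000 + -11.6555) = (1.0197, -11.6555)
link 1: phi[1] = -85 + 115 = 30 deg
  cos(30 deg) = 0.8660, sin(30 deg) = 0.5000
  joint[2] = (1.0197, -11.6555) + 7.1 * (0.8660, 0.5000) = (1.0197 + 6.1488, -11.6555 + 3.5500) = (7.1685, -8.1055)
End effector: (7.1685, -8.1055)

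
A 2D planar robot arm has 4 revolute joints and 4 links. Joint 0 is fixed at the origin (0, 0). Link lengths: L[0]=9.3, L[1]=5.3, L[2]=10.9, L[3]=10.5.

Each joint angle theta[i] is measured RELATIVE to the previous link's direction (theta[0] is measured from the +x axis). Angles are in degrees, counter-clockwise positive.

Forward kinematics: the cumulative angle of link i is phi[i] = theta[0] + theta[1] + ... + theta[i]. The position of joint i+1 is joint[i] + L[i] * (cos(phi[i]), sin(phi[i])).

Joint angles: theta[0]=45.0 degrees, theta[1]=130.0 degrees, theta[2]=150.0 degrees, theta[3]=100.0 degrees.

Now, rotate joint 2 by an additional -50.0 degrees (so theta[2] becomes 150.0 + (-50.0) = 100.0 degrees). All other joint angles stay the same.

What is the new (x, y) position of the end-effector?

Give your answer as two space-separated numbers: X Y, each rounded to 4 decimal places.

Answer: 12.3885 -1.1029

Derivation:
joint[0] = (0.0000, 0.0000)  (base)
link 0: phi[0] = 45 = 45 deg
  cos(45 deg) = 0.7071, sin(45 deg) = 0.7071
  joint[1] = (0.0000, 0.0000) + 9.3 * (0.7071, 0.7071) = (0.0000 + 6.5761, 0.0000 + 6.5761) = (6.5761, 6.5761)
link 1: phi[1] = 45 + 130 = 175 deg
  cos(175 deg) = -0.9962, sin(175 deg) = 0.0872
  joint[2] = (6.5761, 6.5761) + 5.3 * (-0.9962, 0.0872) = (6.5761 + -5.2798, 6.5761 + 0.4619) = (1.2963, 7.0380)
link 2: phi[2] = 45 + 130 + 100 = 275 deg
  cos(275 deg) = 0.0872, sin(275 deg) = -0.9962
  joint[3] = (1.2963, 7.0380) + 10.9 * (0.0872, -0.9962) = (1.2963 + 0.9500, 7.0380 + -10.8585) = (2.2463, -3.8205)
link 3: phi[3] = 45 + 130 + 100 + 100 = 375 deg
  cos(375 deg) = 0.9659, sin(375 deg) = 0.2588
  joint[4] = (2.2463, -3.8205) + 10.5 * (0.9659, 0.2588) = (2.2463 + 10.1422, -3.8205 + 2.7176) = (12.3885, -1.1029)
End effector: (12.3885, -1.1029)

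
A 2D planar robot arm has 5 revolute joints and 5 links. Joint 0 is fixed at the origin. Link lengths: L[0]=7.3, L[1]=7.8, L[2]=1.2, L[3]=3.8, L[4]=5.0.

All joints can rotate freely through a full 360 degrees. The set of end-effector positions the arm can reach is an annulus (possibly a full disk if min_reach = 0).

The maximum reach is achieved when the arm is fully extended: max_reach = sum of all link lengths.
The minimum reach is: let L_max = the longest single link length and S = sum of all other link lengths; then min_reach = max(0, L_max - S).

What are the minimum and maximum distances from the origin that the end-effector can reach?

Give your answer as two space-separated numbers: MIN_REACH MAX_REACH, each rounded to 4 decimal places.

Answer: 0.0000 25.1000

Derivation:
Link lengths: [7.3, 7.8, 1.2, 3.8, 5.0]
max_reach = 7.3 + 7.8 + 1.2 + 3.8 + 5 = 25.1
L_max = max([7.3, 7.8, 1.2, 3.8, 5.0]) = 7.8
S (sum of others) = 25.1 - 7.8 = 17.3
min_reach = max(0, 7.8 - 17.3) = max(0, -9.5) = 0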